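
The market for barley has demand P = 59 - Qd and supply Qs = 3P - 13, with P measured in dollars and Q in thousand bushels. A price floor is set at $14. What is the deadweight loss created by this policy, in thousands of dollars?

0

Rearranging demand gives Qd = 59 - P. Without the control the market clears where 59 - P = 3P - 13, i.e. P* = 18 and Q* = 41.
The floor of 14 is below the equilibrium price 18, so it is not binding; the market clears at P* = 18, Q* = 41.
Since the control does not bind, no trades are prevented and deadweight loss is zero.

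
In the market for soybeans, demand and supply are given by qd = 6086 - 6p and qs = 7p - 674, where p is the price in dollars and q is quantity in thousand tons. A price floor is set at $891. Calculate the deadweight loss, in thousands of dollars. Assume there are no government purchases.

766857

Equilibrium: 6086 - 6p = 7p - 674, so 6760 = 13p and p* = 520, q* = 2966.
Since 891 > 520, the floor is binding.
At p = 891: qd = 6086 - 6·891 = 740 and qs = 7·891 - 674 = 5563.
Quantity traded falls to 740. At q = 740 the demand price is (6086 - 740)/6 = 891 and the supply price is (674 + 740)/7 = 202.
Deadweight loss = ½ · (891 - 202) · (2966 - 740) = ½ · 689 · 2226 = 766857.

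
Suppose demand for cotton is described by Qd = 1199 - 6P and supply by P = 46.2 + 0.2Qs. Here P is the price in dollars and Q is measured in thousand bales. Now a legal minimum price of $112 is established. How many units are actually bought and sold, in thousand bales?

419

Rearranging supply gives Qs = 5P - 231. Setting quantity demanded equal to quantity supplied, 1199 - 6P = 5P - 231, gives P* = 130 and Q* = 419.
Since 112 is below P* = 130, the floor does not bind and the free-market outcome prevails.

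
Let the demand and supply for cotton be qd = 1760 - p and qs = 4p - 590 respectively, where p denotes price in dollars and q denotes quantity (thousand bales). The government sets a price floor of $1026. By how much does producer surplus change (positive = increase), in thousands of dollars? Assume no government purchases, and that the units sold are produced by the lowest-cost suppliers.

369462

Without the control the market clears where 1760 - p = 4p - 590, i.e. p* = 470 and q* = 1290.
Since 1026 > 470, the floor is binding.
At p = 1026: qd = 1760 - 1026 = 734 and qs = 4·1026 - 590 = 3514.
Producer surplus without the control is ½ · (470 - 147.5) · 1290 = 208012.5.
With the floor, 734 units are sold at 1026. The supply price at q = 734 is 331, so PS = ½ · [(1026 - 147.5) + (1026 - 331)] · 734 = 577474.5.
Change in producer surplus = 577474.5 - 208012.5 = 369462.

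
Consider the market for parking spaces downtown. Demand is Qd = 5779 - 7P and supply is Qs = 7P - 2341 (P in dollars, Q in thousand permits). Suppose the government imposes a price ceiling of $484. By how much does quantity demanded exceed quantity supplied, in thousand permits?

1344

In a free market, 5779 - 7P = 7P - 2341 gives the equilibrium P* = 580, Q* = 1719.
The ceiling of 484 is below the equilibrium price 580, so it binds.
At P = 484: Qd = 5779 - 7·484 = 2391 and Qs = 7·484 - 2341 = 1047.
Shortage = Qd - Qs = 2391 - 1047 = 1344.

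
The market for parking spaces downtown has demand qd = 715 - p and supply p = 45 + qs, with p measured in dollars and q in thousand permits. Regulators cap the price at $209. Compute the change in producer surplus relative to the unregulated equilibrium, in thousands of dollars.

-42664.5

Rearranging supply gives qs = p - 45. In a free market, 715 - p = p - 45 gives the equilibrium p* = 380, q* = 335.
Because the ceiling (209) lies below the market-clearing price, it is binding.
At p = 209: qd = 715 - 209 = 506 and qs = 209 - 45 = 164.
Producer surplus without the control is ½ · (380 - 45) · 335 = 56112.5.
With the ceiling, producers sell 164 units at 209, so PS = ½ · (209 - 45) · 164 = 13448.
Change in producer surplus = 13448 - 56112.5 = -42664.5.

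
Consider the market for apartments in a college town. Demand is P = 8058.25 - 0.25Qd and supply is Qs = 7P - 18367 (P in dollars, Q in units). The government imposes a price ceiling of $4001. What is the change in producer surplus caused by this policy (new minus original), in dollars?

-7030163.5

Rearranging demand gives Qd = 32233 - 4P. Without the control the market clears where 32233 - 4P = 7P - 18367, i.e. P* = 4600 and Q* = 13833.
Because the ceiling (4001) lies below the market-clearing price, it is binding.
At P = 4001: Qd = 32233 - 4·4001 = 16229 and Qs = 7·4001 - 18367 = 9640.
Producer surplus without the control is ½ · (4600 - 18367/7) · 13833 = 191351889/14.
With the ceiling, producers sell 9640 units at 4001, so PS = ½ · (4001 - 18367/7) · 9640 = 46464800/7.
Change in producer surplus = 46464800/7 - 191351889/14 = -7030163.5.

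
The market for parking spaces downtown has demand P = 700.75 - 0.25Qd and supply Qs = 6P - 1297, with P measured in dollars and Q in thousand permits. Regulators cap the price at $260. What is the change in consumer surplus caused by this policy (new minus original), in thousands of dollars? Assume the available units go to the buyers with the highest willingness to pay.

-61800

Rearranging demand gives Qd = 2803 - 4P. Equilibrium: 2803 - 4P = 6P - 1297, so 4100 = 10P and P* = 410, Q* = 1163.
The ceiling of 260 is below the equilibrium price 410, so it binds.
At P = 260: Qd = 2803 - 4·260 = 1763 and Qs = 6·260 - 1297 = 263.
Consumer surplus without the control is ½ · (700.75 - 410) · 1163 = 169071.125.
With the ceiling, 263 units are sold at 260 (assume they go to the highest-value buyers). The demand price at Q = 263 is 635, so CS = ½ · [(700.75 - 260) + (635 - 260)] · 263 = 107271.125.
Change in consumer surplus = 107271.125 - 169071.125 = -61800.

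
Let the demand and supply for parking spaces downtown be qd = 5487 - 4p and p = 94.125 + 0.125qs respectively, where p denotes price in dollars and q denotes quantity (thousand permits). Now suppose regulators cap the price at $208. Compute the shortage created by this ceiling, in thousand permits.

Rearranging supply gives qs = 8p - 753. Setting quantity demanded equal to quantity supplied, 5487 - 4p = 8p - 753, gives p* = 520 and q* = 3407.
The ceiling of 208 is below the equilibrium price 520, so it binds.
At p = 208: qd = 5487 - 4·208 = 4655 and qs = 8·208 - 753 = 911.
Shortage = qd - qs = 4655 - 911 = 3744.

3744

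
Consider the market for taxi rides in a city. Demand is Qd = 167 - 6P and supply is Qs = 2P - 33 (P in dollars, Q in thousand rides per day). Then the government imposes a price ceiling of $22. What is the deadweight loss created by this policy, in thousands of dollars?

In a free market, 167 - 6P = 2P - 33 gives the equilibrium P* = 25, Q* = 17.
Since 22 < 25, the ceiling is binding.
At P = 22: Qd = 167 - 6·22 = 35 and Qs = 2·22 - 33 = 11.
Quantity traded falls to 11. At Q = 11 the demand price is (167 - 11)/6 = 26 and the supply price is (33 + 11)/2 = 22.
Deadweight loss = ½ · (26 - 22) · (17 - 11) = ½ · 4 · 6 = 12.

12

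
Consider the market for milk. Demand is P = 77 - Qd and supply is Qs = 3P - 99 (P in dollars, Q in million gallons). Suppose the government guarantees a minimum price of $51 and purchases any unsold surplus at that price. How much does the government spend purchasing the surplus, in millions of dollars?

Rearranging demand gives Qd = 77 - P. Without the control the market clears where 77 - P = 3P - 99, i.e. P* = 44 and Q* = 33.
Because the floor (51) lies above the market-clearing price, it is binding.
At P = 51: Qd = 77 - 51 = 26 and Qs = 3·51 - 99 = 54.
Surplus = Qs - Qd = 28.
Government expenditure = surplus × support price = 28 × 51 = 1428.

1428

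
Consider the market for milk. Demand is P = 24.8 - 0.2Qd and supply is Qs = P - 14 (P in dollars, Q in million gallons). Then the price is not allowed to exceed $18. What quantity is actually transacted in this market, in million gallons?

4

Rearranging demand gives Qd = 124 - 5P. Without the control the market clears where 124 - 5P = P - 14, i.e. P* = 23 and Q* = 9.
Since 18 < 23, the ceiling is binding.
At P = 18: Qd = 124 - 5·18 = 34 and Qs = 18 - 14 = 4.
The quantity actually transacted is the short side, supply: 4.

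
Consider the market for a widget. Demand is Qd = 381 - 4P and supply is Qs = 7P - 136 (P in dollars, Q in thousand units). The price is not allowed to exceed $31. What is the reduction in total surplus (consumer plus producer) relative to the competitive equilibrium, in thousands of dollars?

2464

Setting quantity demanded equal to quantity supplied, 381 - 4P = 7P - 136, gives P* = 47 and Q* = 193.
Since 31 < 47, the ceiling is binding.
At P = 31: Qd = 381 - 4·31 = 257 and Qs = 7·31 - 136 = 81.
Quantity traded falls to 81. At Q = 81 the demand price is (381 - 81)/4 = 75 and the supply price is (136 + 81)/7 = 31.
Deadweight loss = ½ · (75 - 31) · (193 - 81) = ½ · 44 · 112 = 2464.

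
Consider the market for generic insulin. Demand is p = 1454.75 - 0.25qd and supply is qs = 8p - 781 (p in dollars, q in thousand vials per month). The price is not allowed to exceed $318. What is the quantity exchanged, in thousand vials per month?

1763

Rearranging demand gives qd = 5819 - 4p. Equilibrium: 5819 - 4p = 8p - 781, so 6600 = 12p and p* = 550, q* = 3619.
The ceiling of 318 is below the equilibrium price 550, so it binds.
At p = 318: qd = 5819 - 4·318 = 4547 and qs = 8·318 - 781 = 1763.
The quantity actually transacted is the short side, supply: 1763.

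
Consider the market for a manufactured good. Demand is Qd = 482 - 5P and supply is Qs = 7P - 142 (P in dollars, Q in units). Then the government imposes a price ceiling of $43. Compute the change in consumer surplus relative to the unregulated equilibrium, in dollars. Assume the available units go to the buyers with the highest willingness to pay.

Without the control the market clears where 482 - 5P = 7P - 142, i.e. P* = 52 and Q* = 222.
The ceiling of 43 is below the equilibrium price 52, so it binds.
At P = 43: Qd = 482 - 5·43 = 267 and Qs = 7·43 - 142 = 159.
Consumer surplus without the control is ½ · (96.4 - 52) · 222 = 4928.4.
With the ceiling, 159 units are sold at 43 (assume they go to the highest-value buyers). The demand price at Q = 159 is 64.6, so CS = ½ · [(96.4 - 43) + (64.6 - 43)] · 159 = 5962.5.
Change in consumer surplus = 5962.5 - 4928.4 = 1034.1.

1034.1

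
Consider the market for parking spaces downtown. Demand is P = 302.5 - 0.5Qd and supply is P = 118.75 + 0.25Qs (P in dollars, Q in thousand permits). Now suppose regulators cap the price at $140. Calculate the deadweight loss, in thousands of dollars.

Rearranging demand gives Qd = 605 - 2P; rearranging supply gives Qs = 4P - 475. Setting quantity demanded equal to quantity supplied, 605 - 2P = 4P - 475, gives P* = 180 and Q* = 245.
Since 140 < 180, the ceiling is binding.
At P = 140: Qd = 605 - 2·140 = 325 and Qs = 4·140 - 475 = 85.
Quantity traded falls to 85. At Q = 85 the demand price is (605 - 85)/2 = 260 and the supply price is (475 + 85)/4 = 140.
Deadweight loss = ½ · (260 - 140) · (245 - 85) = ½ · 120 · 160 = 9600.

9600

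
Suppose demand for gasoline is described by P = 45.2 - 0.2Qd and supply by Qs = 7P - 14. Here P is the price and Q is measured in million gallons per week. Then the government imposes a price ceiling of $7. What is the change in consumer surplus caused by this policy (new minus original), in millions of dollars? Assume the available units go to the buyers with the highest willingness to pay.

Rearranging demand gives Qd = 226 - 5P. Equilibrium: 226 - 5P = 7P - 14, so 240 = 12P and P* = 20, Q* = 126.
The ceiling of 7 is below the equilibrium price 20, so it binds.
At P = 7: Qd = 226 - 5·7 = 191 and Qs = 7·7 - 14 = 35.
Consumer surplus without the control is ½ · (45.2 - 20) · 126 = 1587.6.
With the ceiling, 35 units are sold at 7 (assume they go to the highest-value buyers). The demand price at Q = 35 is 38.2, so CS = ½ · [(45.2 - 7) + (38.2 - 7)] · 35 = 1214.5.
Change in consumer surplus = 1214.5 - 1587.6 = -373.1.

-373.1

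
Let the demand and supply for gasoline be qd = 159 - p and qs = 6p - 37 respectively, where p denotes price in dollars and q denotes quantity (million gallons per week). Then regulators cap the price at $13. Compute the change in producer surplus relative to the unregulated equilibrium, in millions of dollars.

-1290

Without the control the market clears where 159 - p = 6p - 37, i.e. p* = 28 and q* = 131.
Since 13 < 28, the ceiling is binding.
At p = 13: qd = 159 - 13 = 146 and qs = 6·13 - 37 = 41.
Producer surplus without the control is ½ · (28 - 37/6) · 131 = 17161/12.
With the ceiling, producers sell 41 units at 13, so PS = ½ · (13 - 37/6) · 41 = 1681/12.
Change in producer surplus = 1681/12 - 17161/12 = -1290.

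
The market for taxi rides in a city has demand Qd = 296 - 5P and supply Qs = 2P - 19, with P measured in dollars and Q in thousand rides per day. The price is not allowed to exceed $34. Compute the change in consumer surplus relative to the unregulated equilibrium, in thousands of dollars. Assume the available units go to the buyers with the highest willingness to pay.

Equilibrium: 296 - 5P = 2P - 19, so 315 = 7P and P* = 45, Q* = 71.
The ceiling of 34 is below the equilibrium price 45, so it binds.
At P = 34: Qd = 296 - 5·34 = 126 and Qs = 2·34 - 19 = 49.
Consumer surplus without the control is ½ · (59.2 - 45) · 71 = 504.1.
With the ceiling, 49 units are sold at 34 (assume they go to the highest-value buyers). The demand price at Q = 49 is 49.4, so CS = ½ · [(59.2 - 34) + (49.4 - 34)] · 49 = 994.7.
Change in consumer surplus = 994.7 - 504.1 = 490.6.

490.6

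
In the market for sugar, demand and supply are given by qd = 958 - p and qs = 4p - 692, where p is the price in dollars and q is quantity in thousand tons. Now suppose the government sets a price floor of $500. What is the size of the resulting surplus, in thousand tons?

Equilibrium: 958 - p = 4p - 692, so 1650 = 5p and p* = 330, q* = 628.
Since 500 > 330, the floor is binding.
At p = 500: qd = 958 - 500 = 458 and qs = 4·500 - 692 = 1308.
Surplus = qs - qd = 1308 - 458 = 850.

850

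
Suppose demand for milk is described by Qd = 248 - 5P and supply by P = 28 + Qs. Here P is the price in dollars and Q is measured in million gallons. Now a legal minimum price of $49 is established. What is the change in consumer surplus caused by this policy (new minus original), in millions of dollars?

-31.5

Rearranging supply gives Qs = P - 28. Without the control the market clears where 248 - 5P = P - 28, i.e. P* = 46 and Q* = 18.
Since 49 > 46, the floor is binding.
At P = 49: Qd = 248 - 5·49 = 3 and Qs = 49 - 28 = 21.
Consumer surplus without the control is ½ · (49.6 - 46) · 18 = 32.4.
With the floor, consumers buy 3 units at 49, so CS = ½ · (49.6 - 49) · 3 = 0.9.
Change in consumer surplus = 0.9 - 32.4 = -31.5.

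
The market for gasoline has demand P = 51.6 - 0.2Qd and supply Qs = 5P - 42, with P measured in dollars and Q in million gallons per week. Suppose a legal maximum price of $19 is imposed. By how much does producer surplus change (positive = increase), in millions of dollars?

-885.5

Rearranging demand gives Qd = 258 - 5P. Without the control the market clears where 258 - 5P = 5P - 42, i.e. P* = 30 and Q* = 108.
The ceiling of 19 is below the equilibrium price 30, so it binds.
At P = 19: Qd = 258 - 5·19 = 163 and Qs = 5·19 - 42 = 53.
Producer surplus without the control is ½ · (30 - 8.4) · 108 = 1166.4.
With the ceiling, producers sell 53 units at 19, so PS = ½ · (19 - 8.4) · 53 = 280.9.
Change in producer surplus = 280.9 - 1166.4 = -885.5.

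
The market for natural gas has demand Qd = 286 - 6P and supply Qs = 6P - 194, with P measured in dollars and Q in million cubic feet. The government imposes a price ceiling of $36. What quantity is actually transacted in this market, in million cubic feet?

22

Setting quantity demanded equal to quantity supplied, 286 - 6P = 6P - 194, gives P* = 40 and Q* = 46.
Since 36 < 40, the ceiling is binding.
At P = 36: Qd = 286 - 6·36 = 70 and Qs = 6·36 - 194 = 22.
The quantity actually transacted is the short side, supply: 22.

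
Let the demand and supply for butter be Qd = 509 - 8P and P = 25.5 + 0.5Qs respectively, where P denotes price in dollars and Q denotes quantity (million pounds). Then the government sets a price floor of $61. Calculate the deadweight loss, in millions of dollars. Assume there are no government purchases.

500

Rearranging supply gives Qs = 2P - 51. Equilibrium: 509 - 8P = 2P - 51, so 560 = 10P and P* = 56, Q* = 61.
Since 61 > 56, the floor is binding.
At P = 61: Qd = 509 - 8·61 = 21 and Qs = 2·61 - 51 = 71.
Quantity traded falls to 21. At Q = 21 the demand price is (509 - 21)/8 = 61 and the supply price is (51 + 21)/2 = 36.
Deadweight loss = ½ · (61 - 36) · (61 - 21) = ½ · 25 · 40 = 500.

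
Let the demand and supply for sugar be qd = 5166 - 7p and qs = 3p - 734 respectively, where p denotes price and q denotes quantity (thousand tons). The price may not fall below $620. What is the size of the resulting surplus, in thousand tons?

300

Without the control the market clears where 5166 - 7p = 3p - 734, i.e. p* = 590 and q* = 1036.
The floor of 620 is above the equilibrium price 590, so it binds.
At p = 620: qd = 5166 - 7·620 = 826 and qs = 3·620 - 734 = 1126.
Surplus = qs - qd = 1126 - 826 = 300.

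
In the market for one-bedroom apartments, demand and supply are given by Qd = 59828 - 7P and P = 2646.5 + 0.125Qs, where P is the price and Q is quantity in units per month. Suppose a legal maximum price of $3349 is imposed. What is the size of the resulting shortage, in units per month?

30765

Rearranging supply gives Qs = 8P - 21172. In a free market, 59828 - 7P = 8P - 21172 gives the equilibrium P* = 5400, Q* = 22028.
Since 3349 < 5400, the ceiling is binding.
At P = 3349: Qd = 59828 - 7·3349 = 36385 and Qs = 8·3349 - 21172 = 5620.
Shortage = Qd - Qs = 36385 - 5620 = 30765.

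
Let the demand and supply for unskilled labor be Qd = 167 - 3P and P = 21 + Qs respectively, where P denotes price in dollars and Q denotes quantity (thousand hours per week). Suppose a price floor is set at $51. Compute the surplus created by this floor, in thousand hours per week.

16

Rearranging supply gives Qs = P - 21. Without the control the market clears where 167 - 3P = P - 21, i.e. P* = 47 and Q* = 26.
Because the floor (51) lies above the market-clearing price, it is binding.
At P = 51: Qd = 167 - 3·51 = 14 and Qs = 51 - 21 = 30.
Surplus = Qs - Qd = 30 - 14 = 16.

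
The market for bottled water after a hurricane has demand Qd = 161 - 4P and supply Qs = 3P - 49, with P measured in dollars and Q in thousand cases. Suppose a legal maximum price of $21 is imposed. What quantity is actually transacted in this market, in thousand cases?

Setting quantity demanded equal to quantity supplied, 161 - 4P = 3P - 49, gives P* = 30 and Q* = 41.
The ceiling of 21 is below the equilibrium price 30, so it binds.
At P = 21: Qd = 161 - 4·21 = 77 and Qs = 3·21 - 49 = 14.
The quantity actually transacted is the short side, supply: 14.

14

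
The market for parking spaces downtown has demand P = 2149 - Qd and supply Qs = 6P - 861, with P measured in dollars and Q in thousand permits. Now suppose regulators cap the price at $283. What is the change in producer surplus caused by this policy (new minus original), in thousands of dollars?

Rearranging demand gives Qd = 2149 - P. In a free market, 2149 - P = 6P - 861 gives the equilibrium P* = 430, Q* = 1719.
Since 283 < 430, the ceiling is binding.
At P = 283: Qd = 2149 - 283 = 1866 and Qs = 6·283 - 861 = 837.
Producer surplus without the control is ½ · (430 - 143.5) · 1719 = 246246.75.
With the ceiling, producers sell 837 units at 283, so PS = ½ · (283 - 143.5) · 837 = 58380.75.
Change in producer surplus = 58380.75 - 246246.75 = -187866.

-187866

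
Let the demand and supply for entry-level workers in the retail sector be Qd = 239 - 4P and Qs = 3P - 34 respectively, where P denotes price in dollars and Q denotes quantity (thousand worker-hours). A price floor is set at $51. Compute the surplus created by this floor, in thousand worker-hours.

84

Equilibrium: 239 - 4P = 3P - 34, so 273 = 7P and P* = 39, Q* = 83.
The floor of 51 is above the equilibrium price 39, so it binds.
At P = 51: Qd = 239 - 4·51 = 35 and Qs = 3·51 - 34 = 119.
Surplus = Qs - Qd = 119 - 35 = 84.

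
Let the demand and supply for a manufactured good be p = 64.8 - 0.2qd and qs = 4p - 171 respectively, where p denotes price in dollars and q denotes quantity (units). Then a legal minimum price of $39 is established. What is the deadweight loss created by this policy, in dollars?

Rearranging demand gives qd = 324 - 5p. Setting quantity demanded equal to quantity supplied, 324 - 5p = 4p - 171, gives p* = 55 and q* = 49.
Since 39 is below p* = 55, the floor does not bind and the free-market outcome prevails.
Since the control does not bind, no trades are prevented and deadweight loss is zero.

0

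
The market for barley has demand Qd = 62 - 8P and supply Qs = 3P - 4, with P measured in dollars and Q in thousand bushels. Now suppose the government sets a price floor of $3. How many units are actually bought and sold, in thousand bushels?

14

Setting quantity demanded equal to quantity supplied, 62 - 8P = 3P - 4, gives P* = 6 and Q* = 14.
The floor of 3 is below the equilibrium price 6, so it is not binding; the market clears at P* = 6, Q* = 14.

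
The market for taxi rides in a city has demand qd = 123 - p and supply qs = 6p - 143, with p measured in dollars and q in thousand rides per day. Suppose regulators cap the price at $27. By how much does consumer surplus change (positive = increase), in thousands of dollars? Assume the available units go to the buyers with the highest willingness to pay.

-1969

Equilibrium: 123 - p = 6p - 143, so 266 = 7p and p* = 38, q* = 85.
The ceiling of 27 is below the equilibrium price 38, so it binds.
At p = 27: qd = 123 - 27 = 96 and qs = 6·27 - 143 = 19.
Consumer surplus without the control is ½ · (123 - 38) · 85 = 3612.5.
With the ceiling, 19 units are sold at 27 (assume they go to the highest-value buyers). The demand price at q = 19 is 104, so CS = ½ · [(123 - 27) + (104 - 27)] · 19 = 1643.5.
Change in consumer surplus = 1643.5 - 3612.5 = -1969.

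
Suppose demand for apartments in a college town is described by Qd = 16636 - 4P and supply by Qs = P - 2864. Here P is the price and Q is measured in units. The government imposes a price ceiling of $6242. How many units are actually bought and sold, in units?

Equilibrium: 16636 - 4P = P - 2864, so 19500 = 5P and P* = 3900, Q* = 1036.
The ceiling of 6242 is above the equilibrium price 3900, so it is not binding; the market clears at P* = 3900, Q* = 1036.

1036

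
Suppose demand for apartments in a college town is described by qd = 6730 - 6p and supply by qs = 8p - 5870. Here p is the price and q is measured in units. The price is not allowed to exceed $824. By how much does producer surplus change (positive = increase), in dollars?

Setting quantity demanded equal to quantity supplied, 6730 - 6p = 8p - 5870, gives p* = 900 and q* = 1330.
The ceiling of 824 is below the equilibrium price 900, so it binds.
At p = 824: qd = 6730 - 6·824 = 1786 and qs = 8·824 - 5870 = 722.
Producer surplus without the control is ½ · (900 - 733.75) · 1330 = 110556.25.
With the ceiling, producers sell 722 units at 824, so PS = ½ · (824 - 733.75) · 722 = 32580.25.
Change in producer surplus = 32580.25 - 110556.25 = -77976.

-77976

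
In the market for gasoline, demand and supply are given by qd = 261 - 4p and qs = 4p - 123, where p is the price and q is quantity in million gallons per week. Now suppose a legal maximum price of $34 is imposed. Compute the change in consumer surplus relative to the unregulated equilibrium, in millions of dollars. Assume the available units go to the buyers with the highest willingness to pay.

-210

Without the control the market clears where 261 - 4p = 4p - 123, i.e. p* = 48 and q* = 69.
The ceiling of 34 is below the equilibrium price 48, so it binds.
At p = 34: qd = 261 - 4·34 = 125 and qs = 4·34 - 123 = 13.
Consumer surplus without the control is ½ · (65.25 - 48) · 69 = 595.125.
With the ceiling, 13 units are sold at 34 (assume they go to the highest-value buyers). The demand price at q = 13 is 62, so CS = ½ · [(65.25 - 34) + (62 - 34)] · 13 = 385.125.
Change in consumer surplus = 385.125 - 595.125 = -210.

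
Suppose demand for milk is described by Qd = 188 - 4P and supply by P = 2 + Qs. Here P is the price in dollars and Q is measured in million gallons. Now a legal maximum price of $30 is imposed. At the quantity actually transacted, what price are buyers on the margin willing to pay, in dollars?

Rearranging supply gives Qs = P - 2. In a free market, 188 - 4P = P - 2 gives the equilibrium P* = 38, Q* = 36.
Since 30 < 38, the ceiling is binding.
At P = 30: Qd = 188 - 4·30 = 68 and Qs = 30 - 2 = 28.
Only 28 units reach the market. On the demand curve, the marginal buyer's willingness to pay at Q = 28 is (188 - 28)/4 = 40.

40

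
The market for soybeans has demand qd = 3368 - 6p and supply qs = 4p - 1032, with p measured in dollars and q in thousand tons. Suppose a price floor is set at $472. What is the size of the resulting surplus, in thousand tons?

In a free market, 3368 - 6p = 4p - 1032 gives the equilibrium p* = 440, q* = 728.
Because the floor (472) lies above the market-clearing price, it is binding.
At p = 472: qd = 3368 - 6·472 = 536 and qs = 4·472 - 1032 = 856.
Surplus = qs - qd = 856 - 536 = 320.

320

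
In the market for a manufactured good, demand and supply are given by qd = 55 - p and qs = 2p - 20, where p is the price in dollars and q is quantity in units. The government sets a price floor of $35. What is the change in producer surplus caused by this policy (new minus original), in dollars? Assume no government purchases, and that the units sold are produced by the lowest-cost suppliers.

Equilibrium: 55 - p = 2p - 20, so 75 = 3p and p* = 25, q* = 30.
The floor of 35 is above the equilibrium price 25, so it binds.
At p = 35: qd = 55 - 35 = 20 and qs = 2·35 - 20 = 50.
Producer surplus without the control is ½ · (25 - 10) · 30 = 225.
With the floor, 20 units are sold at 35. The supply price at q = 20 is 20, so PS = ½ · [(35 - 10) + (35 - 20)] · 20 = 400.
Change in producer surplus = 400 - 225 = 175.

175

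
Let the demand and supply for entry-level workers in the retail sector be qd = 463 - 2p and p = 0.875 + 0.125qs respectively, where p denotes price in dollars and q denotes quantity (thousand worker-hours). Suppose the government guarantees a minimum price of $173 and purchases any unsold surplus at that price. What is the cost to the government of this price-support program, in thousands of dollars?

217980

Rearranging supply gives qs = 8p - 7. Setting quantity demanded equal to quantity supplied, 463 - 2p = 8p - 7, gives p* = 47 and q* = 369.
Because the floor (173) lies above the market-clearing price, it is binding.
At p = 173: qd = 463 - 2·173 = 117 and qs = 8·173 - 7 = 1377.
Surplus = qs - qd = 1260.
Government expenditure = surplus × support price = 1260 × 173 = 217980.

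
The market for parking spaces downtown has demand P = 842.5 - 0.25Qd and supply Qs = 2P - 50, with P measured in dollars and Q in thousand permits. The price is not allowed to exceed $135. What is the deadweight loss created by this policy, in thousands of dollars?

283837.5

Rearranging demand gives Qd = 3370 - 4P. Equilibrium: 3370 - 4P = 2P - 50, so 3420 = 6P and P* = 570, Q* = 1090.
Since 135 < 570, the ceiling is binding.
At P = 135: Qd = 3370 - 4·135 = 2830 and Qs = 2·135 - 50 = 220.
Quantity traded falls to 220. At Q = 220 the demand price is (3370 - 220)/4 = 787.5 and the supply price is (50 + 220)/2 = 135.
Deadweight loss = ½ · (787.5 - 135) · (1090 - 220) = ½ · 652.5 · 870 = 283837.5.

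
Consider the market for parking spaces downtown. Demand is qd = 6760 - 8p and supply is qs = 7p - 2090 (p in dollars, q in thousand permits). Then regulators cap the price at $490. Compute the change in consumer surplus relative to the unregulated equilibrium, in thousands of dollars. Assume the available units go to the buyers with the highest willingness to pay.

103375

In a free market, 6760 - 8p = 7p - 2090 gives the equilibrium p* = 590, q* = 2040.
The ceiling of 490 is below the equilibrium price 590, so it binds.
At p = 490: qd = 6760 - 8·490 = 2840 and qs = 7·490 - 2090 = 1340.
Consumer surplus without the control is ½ · (845 - 590) · 2040 = 260100.
With the ceiling, 1340 units are sold at 490 (assume they go to the highest-value buyers). The demand price at q = 1340 is 677.5, so CS = ½ · [(845 - 490) + (677.5 - 490)] · 1340 = 363475.
Change in consumer surplus = 363475 - 260100 = 103375.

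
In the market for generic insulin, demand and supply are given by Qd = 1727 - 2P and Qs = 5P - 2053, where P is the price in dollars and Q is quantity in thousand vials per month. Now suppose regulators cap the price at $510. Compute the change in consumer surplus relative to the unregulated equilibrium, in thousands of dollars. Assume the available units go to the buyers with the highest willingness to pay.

Equilibrium: 1727 - 2P = 5P - 2053, so 3780 = 7P and P* = 540, Q* = 647.
The ceiling of 510 is below the equilibrium price 540, so it binds.
At P = 510: Qd = 1727 - 2·510 = 707 and Qs = 5·510 - 2053 = 497.
Consumer surplus without the control is ½ · (863.5 - 540) · 647 = 104652.25.
With the ceiling, 497 units are sold at 510 (assume they go to the highest-value buyers). The demand price at Q = 497 is 615, so CS = ½ · [(863.5 - 510) + (615 - 510)] · 497 = 113937.25.
Change in consumer surplus = 113937.25 - 104652.25 = 9285.

9285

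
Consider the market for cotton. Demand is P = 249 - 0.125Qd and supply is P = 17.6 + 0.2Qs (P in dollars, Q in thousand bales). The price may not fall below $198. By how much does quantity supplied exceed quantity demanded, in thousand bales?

494

Rearranging demand gives Qd = 1992 - 8P; rearranging supply gives Qs = 5P - 88. Without the control the market clears where 1992 - 8P = 5P - 88, i.e. P* = 160 and Q* = 712.
Since 198 > 160, the floor is binding.
At P = 198: Qd = 1992 - 8·198 = 408 and Qs = 5·198 - 88 = 902.
Surplus = Qs - Qd = 902 - 408 = 494.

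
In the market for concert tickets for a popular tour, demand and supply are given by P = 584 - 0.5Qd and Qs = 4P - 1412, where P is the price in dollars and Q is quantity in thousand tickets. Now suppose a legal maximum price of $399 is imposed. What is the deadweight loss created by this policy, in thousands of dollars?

Rearranging demand gives Qd = 1168 - 2P. In a free market, 1168 - 2P = 4P - 1412 gives the equilibrium P* = 430, Q* = 308.
Since 399 < 430, the ceiling is binding.
At P = 399: Qd = 1168 - 2·399 = 370 and Qs = 4·399 - 1412 = 184.
Quantity traded falls to 184. At Q = 184 the demand price is (1168 - 184)/2 = 492 and the supply price is (1412 + 184)/4 = 399.
Deadweight loss = ½ · (492 - 399) · (308 - 184) = ½ · 93 · 124 = 5766.

5766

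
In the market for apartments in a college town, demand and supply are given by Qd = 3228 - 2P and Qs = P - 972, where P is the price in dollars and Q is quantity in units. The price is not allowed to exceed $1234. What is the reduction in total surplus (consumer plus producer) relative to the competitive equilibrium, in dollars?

20667

Without the control the market clears where 3228 - 2P = P - 972, i.e. P* = 1400 and Q* = 428.
Because the ceiling (1234) lies below the market-clearing price, it is binding.
At P = 1234: Qd = 3228 - 2·1234 = 760 and Qs = 1234 - 972 = 262.
Quantity traded falls to 262. At Q = 262 the demand price is (3228 - 262)/2 = 1483 and the supply price is 972 + 262 = 1234.
Deadweight loss = ½ · (1483 - 1234) · (428 - 262) = ½ · 249 · 166 = 20667.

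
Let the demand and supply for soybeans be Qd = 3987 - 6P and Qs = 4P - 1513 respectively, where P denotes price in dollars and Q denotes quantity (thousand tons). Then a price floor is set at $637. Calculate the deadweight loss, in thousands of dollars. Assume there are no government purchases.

56767.5

Setting quantity demanded equal to quantity supplied, 3987 - 6P = 4P - 1513, gives P* = 550 and Q* = 687.
Since 637 > 550, the floor is binding.
At P = 637: Qd = 3987 - 6·637 = 165 and Qs = 4·637 - 1513 = 1035.
Quantity traded falls to 165. At Q = 165 the demand price is (3987 - 165)/6 = 637 and the supply price is (1513 + 165)/4 = 419.5.
Deadweight loss = ½ · (637 - 419.5) · (687 - 165) = ½ · 217.5 · 522 = 56767.5.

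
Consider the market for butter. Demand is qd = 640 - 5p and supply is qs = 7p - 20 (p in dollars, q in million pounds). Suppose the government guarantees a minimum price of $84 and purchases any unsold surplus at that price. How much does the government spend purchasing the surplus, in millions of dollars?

29232

Without the control the market clears where 640 - 5p = 7p - 20, i.e. p* = 55 and q* = 365.
Because the floor (84) lies above the market-clearing price, it is binding.
At p = 84: qd = 640 - 5·84 = 220 and qs = 7·84 - 20 = 568.
Surplus = qs - qd = 348.
Government expenditure = surplus × support price = 348 × 84 = 29232.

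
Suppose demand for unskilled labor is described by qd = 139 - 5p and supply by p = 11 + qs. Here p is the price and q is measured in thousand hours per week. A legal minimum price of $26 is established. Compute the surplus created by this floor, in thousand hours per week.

6

Rearranging supply gives qs = p - 11. Setting quantity demanded equal to quantity supplied, 139 - 5p = p - 11, gives p* = 25 and q* = 14.
Because the floor (26) lies above the market-clearing price, it is binding.
At p = 26: qd = 139 - 5·26 = 9 and qs = 26 - 11 = 15.
Surplus = qs - qd = 15 - 9 = 6.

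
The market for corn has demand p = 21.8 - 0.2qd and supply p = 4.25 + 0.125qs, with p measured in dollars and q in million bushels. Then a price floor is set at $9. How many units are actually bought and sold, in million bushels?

Rearranging demand gives qd = 109 - 5p; rearranging supply gives qs = 8p - 34. Without the control the market clears where 109 - 5p = 8p - 34, i.e. p* = 11 and q* = 54.
Since 9 is below p* = 11, the floor does not bind and the free-market outcome prevails.

54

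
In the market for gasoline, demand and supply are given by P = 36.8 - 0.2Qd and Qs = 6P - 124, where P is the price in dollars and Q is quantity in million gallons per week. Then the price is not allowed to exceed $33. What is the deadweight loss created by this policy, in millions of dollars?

Rearranging demand gives Qd = 184 - 5P. Without the control the market clears where 184 - 5P = 6P - 124, i.e. P* = 28 and Q* = 44.
The ceiling of 33 is above the equilibrium price 28, so it is not binding; the market clears at P* = 28, Q* = 44.
Since the control does not bind, no trades are prevented and deadweight loss is zero.

0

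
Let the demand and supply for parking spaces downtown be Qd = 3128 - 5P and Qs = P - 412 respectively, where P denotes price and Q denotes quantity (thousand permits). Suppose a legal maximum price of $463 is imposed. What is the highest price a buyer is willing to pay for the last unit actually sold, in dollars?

Without the control the market clears where 3128 - 5P = P - 412, i.e. P* = 590 and Q* = 178.
The ceiling of 463 is below the equilibrium price 590, so it binds.
At P = 463: Qd = 3128 - 5·463 = 813 and Qs = 463 - 412 = 51.
Only 51 units reach the market. On the demand curve, the marginal buyer's willingness to pay at Q = 51 is (3128 - 51)/5 = 615.4.

615.4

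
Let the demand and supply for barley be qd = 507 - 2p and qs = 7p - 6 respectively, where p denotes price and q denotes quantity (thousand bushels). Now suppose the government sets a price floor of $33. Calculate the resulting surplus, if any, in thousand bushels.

Equilibrium: 507 - 2p = 7p - 6, so 513 = 9p and p* = 57, q* = 393.
The floor of 33 is below the equilibrium price 57, so it is not binding; the market clears at p* = 57, q* = 393.
Since the control does not bind, there is no surplus.

0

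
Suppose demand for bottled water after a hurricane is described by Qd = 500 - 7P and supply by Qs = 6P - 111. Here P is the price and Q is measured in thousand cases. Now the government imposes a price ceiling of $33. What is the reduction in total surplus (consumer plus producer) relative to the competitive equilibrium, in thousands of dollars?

Without the control the market clears where 500 - 7P = 6P - 111, i.e. P* = 47 and Q* = 171.
Since 33 < 47, the ceiling is binding.
At P = 33: Qd = 500 - 7·33 = 269 and Qs = 6·33 - 111 = 87.
Quantity traded falls to 87. At Q = 87 the demand price is (500 - 87)/7 = 59 and the supply price is (111 + 87)/6 = 33.
Deadweight loss = ½ · (59 - 33) · (171 - 87) = ½ · 26 · 84 = 1092.

1092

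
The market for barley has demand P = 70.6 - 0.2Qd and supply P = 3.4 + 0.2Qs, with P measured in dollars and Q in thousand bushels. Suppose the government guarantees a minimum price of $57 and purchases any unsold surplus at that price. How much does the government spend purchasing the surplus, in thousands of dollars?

Rearranging demand gives Qd = 353 - 5P; rearranging supply gives Qs = 5P - 17. Without the control the market clears where 353 - 5P = 5P - 17, i.e. P* = 37 and Q* = 168.
The floor of 57 is above the equilibrium price 37, so it binds.
At P = 57: Qd = 353 - 5·57 = 68 and Qs = 5·57 - 17 = 268.
Surplus = Qs - Qd = 200.
Government expenditure = surplus × support price = 200 × 57 = 11400.

11400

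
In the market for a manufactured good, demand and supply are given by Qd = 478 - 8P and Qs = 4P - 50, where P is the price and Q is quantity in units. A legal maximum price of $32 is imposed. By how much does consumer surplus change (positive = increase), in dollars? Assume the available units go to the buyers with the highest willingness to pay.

792

Without the control the market clears where 478 - 8P = 4P - 50, i.e. P* = 44 and Q* = 126.
Because the ceiling (32) lies below the market-clearing price, it is binding.
At P = 32: Qd = 478 - 8·32 = 222 and Qs = 4·32 - 50 = 78.
Consumer surplus without the control is ½ · (59.75 - 44) · 126 = 992.25.
With the ceiling, 78 units are sold at 32 (assume they go to the highest-value buyers). The demand price at Q = 78 is 50, so CS = ½ · [(59.75 - 32) + (50 - 32)] · 78 = 1784.25.
Change in consumer surplus = 1784.25 - 992.25 = 792.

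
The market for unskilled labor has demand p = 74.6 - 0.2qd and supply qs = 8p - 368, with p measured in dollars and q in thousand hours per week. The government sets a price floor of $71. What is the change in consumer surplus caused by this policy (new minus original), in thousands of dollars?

-742

Rearranging demand gives qd = 373 - 5p. In a free market, 373 - 5p = 8p - 368 gives the equilibrium p* = 57, q* = 88.
Because the floor (71) lies above the market-clearing price, it is binding.
At p = 71: qd = 373 - 5·71 = 18 and qs = 8·71 - 368 = 200.
Consumer surplus without the control is ½ · (74.6 - 57) · 88 = 774.4.
With the floor, consumers buy 18 units at 71, so CS = ½ · (74.6 - 71) · 18 = 32.4.
Change in consumer surplus = 32.4 - 774.4 = -742.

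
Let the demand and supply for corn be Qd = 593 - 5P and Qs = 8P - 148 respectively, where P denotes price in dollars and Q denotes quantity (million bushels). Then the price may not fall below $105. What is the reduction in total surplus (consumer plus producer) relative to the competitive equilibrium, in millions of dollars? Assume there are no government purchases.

9360

Without the control the market clears where 593 - 5P = 8P - 148, i.e. P* = 57 and Q* = 308.
Because the floor (105) lies above the market-clearing price, it is binding.
At P = 105: Qd = 593 - 5·105 = 68 and Qs = 8·105 - 148 = 692.
Quantity traded falls to 68. At Q = 68 the demand price is (593 - 68)/5 = 105 and the supply price is (148 + 68)/8 = 27.
Deadweight loss = ½ · (105 - 27) · (308 - 68) = ½ · 78 · 240 = 9360.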